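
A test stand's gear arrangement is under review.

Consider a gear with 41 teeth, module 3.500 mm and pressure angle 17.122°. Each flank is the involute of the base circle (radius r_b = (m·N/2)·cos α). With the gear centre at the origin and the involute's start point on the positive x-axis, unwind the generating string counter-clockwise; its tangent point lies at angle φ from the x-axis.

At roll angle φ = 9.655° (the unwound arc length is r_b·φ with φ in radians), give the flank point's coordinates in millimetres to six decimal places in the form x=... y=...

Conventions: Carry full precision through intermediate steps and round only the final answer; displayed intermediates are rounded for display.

x=69.536705 y=0.109061

class = single-mesh tooth geometry [base-circle involute, m = 3.500, 41T]
pitch radius r_p = m·N/2 = 3.500·41/2 = 71.750000
base radius r_b = r_p·cos α = 71.750000·cos 17.122° = 68.570043
roll angle φ = 9.655° = 0.16851154 rad
x = r_b·(cos φ + φ·sin φ) = 69.536705
y = r_b·(sin φ − φ·cos φ) = 0.109061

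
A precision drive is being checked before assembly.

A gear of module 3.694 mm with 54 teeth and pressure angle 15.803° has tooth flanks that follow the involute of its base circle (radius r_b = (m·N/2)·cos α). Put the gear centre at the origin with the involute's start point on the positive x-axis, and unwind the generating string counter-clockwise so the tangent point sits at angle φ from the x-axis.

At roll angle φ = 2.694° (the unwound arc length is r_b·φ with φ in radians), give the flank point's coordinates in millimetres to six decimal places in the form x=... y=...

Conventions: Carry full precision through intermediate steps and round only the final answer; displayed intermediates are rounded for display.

recognized (one wheel, involute flank): single-mesh tooth geometry, m = 3.694, N = 54
pitch radius r_p = m·N/2 = 3.694·54/2 = 99.738000
base radius r_b = r_p·cos α = 99.738000·cos 15.803° = 95.968276
roll angle φ = 2.694° = 0.04701917 rad
x = r_b·(cos φ + φ·sin φ) = 96.074301
y = r_b·(sin φ − φ·cos φ) = 0.003325

x=96.074301 y=0.003325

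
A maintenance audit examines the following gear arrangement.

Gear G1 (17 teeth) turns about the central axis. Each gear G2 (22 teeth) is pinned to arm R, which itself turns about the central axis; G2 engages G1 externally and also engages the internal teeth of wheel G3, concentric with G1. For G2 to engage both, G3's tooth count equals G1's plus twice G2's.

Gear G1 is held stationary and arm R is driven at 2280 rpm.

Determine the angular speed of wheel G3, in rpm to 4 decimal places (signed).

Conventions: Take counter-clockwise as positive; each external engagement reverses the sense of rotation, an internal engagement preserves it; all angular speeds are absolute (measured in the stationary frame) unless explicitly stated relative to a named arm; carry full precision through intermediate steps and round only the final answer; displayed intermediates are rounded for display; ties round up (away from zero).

+2915.4098 rpm

class = planetary set [G3 = 17+2·22 = 61; Willis about the carrier]
normalise by the input: solve with ω_arm = 1, then scale by 2280 rpm
ring teeth: 17 + 2·22 = 61
17(ω_sun−ω_arm) = −61(ω_ring−ω_arm),  ω_sun = 0, ω_arm = 1
ω_ring = 1 − (17/61)(0−1) = 78/61
scale: ω_ring = 78/61 × 2280 rpm = +2915.4098 rpm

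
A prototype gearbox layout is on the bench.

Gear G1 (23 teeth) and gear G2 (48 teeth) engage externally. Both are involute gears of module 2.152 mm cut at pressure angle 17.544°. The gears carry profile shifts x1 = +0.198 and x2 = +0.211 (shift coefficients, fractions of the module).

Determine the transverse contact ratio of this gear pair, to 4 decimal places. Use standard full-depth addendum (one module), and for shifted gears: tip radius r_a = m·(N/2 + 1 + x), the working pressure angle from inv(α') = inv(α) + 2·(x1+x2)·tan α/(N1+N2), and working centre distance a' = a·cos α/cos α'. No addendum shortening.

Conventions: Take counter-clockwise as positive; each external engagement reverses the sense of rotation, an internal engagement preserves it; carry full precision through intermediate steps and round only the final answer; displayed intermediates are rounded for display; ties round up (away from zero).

1.6880

single-mesh involute tooth geometry (23T engaging 48T at module 2.152)
base radii: r_b1 = 23.596865, r_b2 = 49.245632
tip radii: r_a1 = 27.326096, r_a2 = 54.254072
inv(α') = inv(17.544°) + 2·(+0.198+0.211)·tan α/(23+48) = 0.01358505  ⇒  α' = 19.41077°
a' = a·cos α / cos α' = 76.3960·cos 17.544°/cos 19.41077° = 77.232370
action lengths: √(r_a1²−r_b1²) = 13.780547, √(r_a2²−r_b2²) = 22.767786
base pitch p_b = π·m·cos α = 6.446238
CR = (13.780547 + 22.767786 − 77.232370·sin 19.41077°)/6.446238 = 1.687968
contact ratio ≈ 1.6880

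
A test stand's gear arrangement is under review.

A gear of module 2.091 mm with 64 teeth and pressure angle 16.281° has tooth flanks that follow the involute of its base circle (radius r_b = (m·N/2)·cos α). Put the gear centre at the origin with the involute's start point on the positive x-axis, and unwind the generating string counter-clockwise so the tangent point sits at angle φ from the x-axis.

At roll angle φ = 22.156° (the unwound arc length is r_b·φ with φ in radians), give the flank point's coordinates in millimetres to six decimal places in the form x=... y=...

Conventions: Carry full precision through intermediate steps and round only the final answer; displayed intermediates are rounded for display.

x=68.852842 y=1.219568

recognized (one wheel, involute flank): single-mesh tooth geometry, m = 2.091, N = 64
pitch radius r_p = m·N/2 = 2.091·64/2 = 66.912000
base radius r_b = r_p·cos α = 66.912000·cos 16.281° = 64.228716
roll angle φ = 22.156° = 0.38669515 rad
x = r_b·(cos φ + φ·sin φ) = 68.852842
y = r_b·(sin φ − φ·cos φ) = 1.219568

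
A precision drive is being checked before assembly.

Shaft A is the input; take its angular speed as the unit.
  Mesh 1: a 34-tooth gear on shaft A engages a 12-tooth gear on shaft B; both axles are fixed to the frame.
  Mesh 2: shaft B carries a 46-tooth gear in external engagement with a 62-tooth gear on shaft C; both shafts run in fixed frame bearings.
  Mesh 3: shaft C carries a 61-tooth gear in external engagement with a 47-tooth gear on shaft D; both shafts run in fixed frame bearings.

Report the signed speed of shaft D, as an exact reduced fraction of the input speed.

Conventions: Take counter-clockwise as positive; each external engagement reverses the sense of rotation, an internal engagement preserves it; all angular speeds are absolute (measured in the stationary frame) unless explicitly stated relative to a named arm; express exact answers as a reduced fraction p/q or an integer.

3-mesh fixed-axis compound train (all bearings frame-fixed)
mesh 1 [34T→12T]: |ω|/ω_in = 1×34/12 = 17/6, sense flips to −
mesh 2 [46T→62T]: |ω|/ω_in = (17/6)×46/62 = 391/186, sense flips to +
mesh 3 [61T→47T]: |ω|/ω_in = (391/186)×61/47 = 23851/8742, sense flips to −
signed output speed (× input speed) = -23851/8742

-23851/8742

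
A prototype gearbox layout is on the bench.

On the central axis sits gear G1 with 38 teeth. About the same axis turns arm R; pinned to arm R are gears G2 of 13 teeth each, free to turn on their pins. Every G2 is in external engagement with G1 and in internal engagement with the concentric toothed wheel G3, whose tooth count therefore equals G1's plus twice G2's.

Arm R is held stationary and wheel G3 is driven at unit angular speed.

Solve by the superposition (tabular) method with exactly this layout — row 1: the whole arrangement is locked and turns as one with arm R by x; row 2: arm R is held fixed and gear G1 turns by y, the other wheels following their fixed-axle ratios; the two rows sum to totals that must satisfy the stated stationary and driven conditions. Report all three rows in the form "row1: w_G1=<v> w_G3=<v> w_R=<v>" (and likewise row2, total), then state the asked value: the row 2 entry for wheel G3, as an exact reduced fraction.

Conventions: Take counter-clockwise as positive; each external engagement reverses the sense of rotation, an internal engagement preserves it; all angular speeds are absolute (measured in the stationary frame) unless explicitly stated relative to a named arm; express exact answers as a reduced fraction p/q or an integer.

recognized (axles ride arm R): planetary set, 38/13/64 teeth
superposition row 1 [locked train]: every member turns x
row 2 (arm held, sun turns y): ω_ring = −(38/64)·y, ω_arm = 0
boundary: total ω_arm = x = 0 and total ω_ring = x − (38/64)·y = 1  ⇒  y = -32/19, x = 0
row 2 ring = −(38/64)·(-32/19) = 1
totals (row 1 + row 2): sun 0 + (-32/19) = -32/19, ring 0 + 1 = 1, arm 0 + 0 = 0
asked cell (row2, ring) = 1

row1: w_G1=0 w_G3=0 w_R=0
row2: w_G1=-32/19 w_G3=1 w_R=0
total: w_G1=-32/19 w_G3=1 w_R=0
asked value: 1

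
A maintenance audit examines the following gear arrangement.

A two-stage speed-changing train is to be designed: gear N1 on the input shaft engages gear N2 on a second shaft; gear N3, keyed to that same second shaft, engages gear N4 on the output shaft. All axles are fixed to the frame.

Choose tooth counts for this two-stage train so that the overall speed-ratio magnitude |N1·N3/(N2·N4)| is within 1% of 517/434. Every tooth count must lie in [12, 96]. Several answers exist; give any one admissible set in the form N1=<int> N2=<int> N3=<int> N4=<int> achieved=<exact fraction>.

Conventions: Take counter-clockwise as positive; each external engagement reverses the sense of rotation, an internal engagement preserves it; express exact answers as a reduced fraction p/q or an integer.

N1=22 N2=14 N3=47 N4=62 achieved=517/434

topology: fixed-axis compound train — 2 stages, target 517/434
target = 517/434 in lowest terms: an exact hit needs N1·N3 = k·517 and N2·N4 = k·434 for one integer k, every count in [12, 96]; additionally prefer no 1:1 stage (N1 ≠ N2, N3 ≠ N4)
k = 1: no 1:1-free in-range split of k·517 and k·434 into factor pairs; take k = 2
k = 2: N1·N3 = 1034 = 22·47, N2·N4 = 868 = 14·62
achieved = 22·47/(14·62) = 517/434; |achieved − target| = 0 ≤ 517/43400 ✓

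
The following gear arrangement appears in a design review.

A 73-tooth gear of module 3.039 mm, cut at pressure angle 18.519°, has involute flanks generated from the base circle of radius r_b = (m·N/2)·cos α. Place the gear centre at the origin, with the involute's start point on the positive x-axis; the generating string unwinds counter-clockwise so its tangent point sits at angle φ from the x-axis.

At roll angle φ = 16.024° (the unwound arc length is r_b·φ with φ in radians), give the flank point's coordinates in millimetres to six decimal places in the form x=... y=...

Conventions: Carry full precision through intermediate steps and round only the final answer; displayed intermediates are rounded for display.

x=109.212995 y=0.760948

recognized (one wheel, involute flank): single-mesh tooth geometry, m = 3.039, N = 73
pitch radius r_p = m·N/2 = 3.039·73/2 = 110.923500
base radius r_b = r_p·cos α = 110.923500·cos 18.519° = 105.179702
roll angle φ = 16.024° = 0.27967156 rad
x = r_b·(cos φ + φ·sin φ) = 109.212995
y = r_b·(sin φ − φ·cos φ) = 0.760948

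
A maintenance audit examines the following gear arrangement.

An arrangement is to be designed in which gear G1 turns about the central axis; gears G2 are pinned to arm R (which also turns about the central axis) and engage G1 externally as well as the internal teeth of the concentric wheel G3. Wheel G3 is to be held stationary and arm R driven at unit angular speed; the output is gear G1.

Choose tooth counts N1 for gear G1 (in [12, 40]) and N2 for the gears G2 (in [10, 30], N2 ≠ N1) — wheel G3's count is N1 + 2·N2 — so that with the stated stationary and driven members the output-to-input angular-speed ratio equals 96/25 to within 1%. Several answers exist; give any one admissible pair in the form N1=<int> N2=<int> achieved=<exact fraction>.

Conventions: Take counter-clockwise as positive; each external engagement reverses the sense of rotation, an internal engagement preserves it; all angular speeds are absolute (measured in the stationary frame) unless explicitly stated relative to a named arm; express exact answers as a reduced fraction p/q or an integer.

N1=25 N2=23 achieved=96/25

topology: planetary set — design target 96/25, arm = carrier (Willis)
Willis with ω_ring = 0: ω_sun/ω_arm = (N1+N3)/N1; set equal to 96/25  ⇒  N3/N1 = 96/25 − 1 = 71/25
N3 = N1 + 2·N2  ⇒  N2/N1 = (N3/N1 − 1)/2 = (71/25 − 1)/2 = 23/25
smallest multiple with N1 ≥ 12 and N2 ≥ 10: k = 1  ⇒  N1 = 1·25 = 25, N2 = 1·23 = 23 (N1 ≤ 40, N2 ≤ 30, N2 ≠ N1 ✓), N3 = 25 + 2·23 = 71
check: (N1+N3)/N1 with N1 = 25, N3 = 71 gives 96/25; |achieved − target| = 0 ≤ 24/625 ✓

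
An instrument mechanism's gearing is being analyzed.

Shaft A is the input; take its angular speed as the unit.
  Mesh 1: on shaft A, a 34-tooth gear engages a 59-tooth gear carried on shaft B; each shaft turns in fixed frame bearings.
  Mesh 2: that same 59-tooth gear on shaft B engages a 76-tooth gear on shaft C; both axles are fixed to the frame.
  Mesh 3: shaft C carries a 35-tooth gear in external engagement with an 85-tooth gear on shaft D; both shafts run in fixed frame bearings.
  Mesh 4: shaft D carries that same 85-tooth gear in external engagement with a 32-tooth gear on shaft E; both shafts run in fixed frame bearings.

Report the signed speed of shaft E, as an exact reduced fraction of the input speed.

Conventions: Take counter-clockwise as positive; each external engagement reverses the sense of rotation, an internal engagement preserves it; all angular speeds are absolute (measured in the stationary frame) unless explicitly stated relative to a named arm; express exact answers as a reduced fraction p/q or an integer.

4-mesh fixed-axis compound train (all bearings frame-fixed)
mesh 1 [34T→59T]: |ω|/ω_in = 1×34/59 = 34/59, sense flips to −
mesh 2 [59T→76T]: |ω|/ω_in = (34/59)×59/76 = 17/38, sense flips to +
mesh 3 [35T→85T]: |ω|/ω_in = (17/38)×35/85 = 7/38, sense flips to −
mesh 4 [85T→32T]: |ω|/ω_in = (7/38)×85/32 = 595/1216, sense flips to +
signed output speed (× input speed) = 595/1216

595/1216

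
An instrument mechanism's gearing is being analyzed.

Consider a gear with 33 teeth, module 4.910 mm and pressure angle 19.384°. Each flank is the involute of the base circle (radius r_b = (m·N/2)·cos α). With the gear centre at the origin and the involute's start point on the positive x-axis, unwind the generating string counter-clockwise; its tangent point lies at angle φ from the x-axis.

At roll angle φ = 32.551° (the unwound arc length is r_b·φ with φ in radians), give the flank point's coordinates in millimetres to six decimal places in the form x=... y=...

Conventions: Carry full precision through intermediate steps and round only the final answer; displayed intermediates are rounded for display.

class = single-mesh tooth geometry [base-circle involute, m = 4.910, 33T]
pitch radius r_p = m·N/2 = 4.910·33/2 = 81.015000
base radius r_b = r_p·cos α = 81.015000·cos 19.384° = 76.422695
roll angle φ = 32.551° = 0.56812212 rad
x = r_b·(cos φ + φ·sin φ) = 87.778422
y = r_b·(sin φ − φ·cos φ) = 4.522135

x=87.778422 y=4.522135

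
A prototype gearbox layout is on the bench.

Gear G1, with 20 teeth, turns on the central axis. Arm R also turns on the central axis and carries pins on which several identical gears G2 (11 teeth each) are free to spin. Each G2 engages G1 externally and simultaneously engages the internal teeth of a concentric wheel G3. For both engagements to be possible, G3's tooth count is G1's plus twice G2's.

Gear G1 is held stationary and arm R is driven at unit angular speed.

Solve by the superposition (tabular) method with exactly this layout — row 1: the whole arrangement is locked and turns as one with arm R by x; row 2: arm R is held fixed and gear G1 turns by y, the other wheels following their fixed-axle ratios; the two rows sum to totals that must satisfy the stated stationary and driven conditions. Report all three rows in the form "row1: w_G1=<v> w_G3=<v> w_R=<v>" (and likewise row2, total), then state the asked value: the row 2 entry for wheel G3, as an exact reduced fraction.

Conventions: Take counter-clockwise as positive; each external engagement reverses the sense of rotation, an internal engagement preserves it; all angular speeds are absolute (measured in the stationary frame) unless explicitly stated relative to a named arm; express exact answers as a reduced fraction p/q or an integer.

row1: w_G1=1 w_G3=1 w_R=1
row2: w_G1=-1 w_G3=10/21 w_R=0
total: w_G1=0 w_G3=31/21 w_R=1
asked value: 10/21

class = planetary set [G3 = 20+2·11 = 42; Willis about the carrier]
row 1: whole set turns with the arm by x
row 2: sun turns y, ring = −(20/42)·y, arm 0
boundary: total ω_sun = x + y = 0 and total ω_arm = x = 1  ⇒  y = -1, x = 1
row 2 ring = −(20/42)·(-1) = 10/21
totals (row 1 + row 2): sun 1 + (-1) = 0, ring 1 + 10/21 = 31/21, arm 1 + 0 = 1
asked cell (row2, ring) = 10/21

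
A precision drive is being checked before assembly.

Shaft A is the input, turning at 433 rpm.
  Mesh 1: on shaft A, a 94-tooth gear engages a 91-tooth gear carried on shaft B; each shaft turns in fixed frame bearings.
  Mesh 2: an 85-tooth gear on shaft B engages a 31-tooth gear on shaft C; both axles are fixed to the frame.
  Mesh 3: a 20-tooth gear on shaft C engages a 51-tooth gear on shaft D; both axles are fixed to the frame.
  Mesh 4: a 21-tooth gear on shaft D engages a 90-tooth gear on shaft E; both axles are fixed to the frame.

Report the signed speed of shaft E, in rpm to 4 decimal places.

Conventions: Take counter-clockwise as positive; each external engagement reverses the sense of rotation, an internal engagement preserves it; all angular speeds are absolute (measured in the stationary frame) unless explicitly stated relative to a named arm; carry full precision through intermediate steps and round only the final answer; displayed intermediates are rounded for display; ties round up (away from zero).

+112.2195 rpm

class = fixed-axis compound train [4 meshes; 4 ratios multiply, 4 sense flips]
mesh 1 [94T→91T]: ω = 433.0000×94/91 = 447.2747 rpm, sense flips to −
mesh 2 [85T→31T]: ω = 447.2747×85/31 = 1226.3984 rpm, sense flips to +
mesh 3 [20T→51T]: ω = 1226.3984×20/51 = 480.9406 rpm, sense flips to −
mesh 4 [21T→90T]: ω = 480.9406×21/90 = 112.2195 rpm, sense flips to +
signed output speed = +112.2195 rpm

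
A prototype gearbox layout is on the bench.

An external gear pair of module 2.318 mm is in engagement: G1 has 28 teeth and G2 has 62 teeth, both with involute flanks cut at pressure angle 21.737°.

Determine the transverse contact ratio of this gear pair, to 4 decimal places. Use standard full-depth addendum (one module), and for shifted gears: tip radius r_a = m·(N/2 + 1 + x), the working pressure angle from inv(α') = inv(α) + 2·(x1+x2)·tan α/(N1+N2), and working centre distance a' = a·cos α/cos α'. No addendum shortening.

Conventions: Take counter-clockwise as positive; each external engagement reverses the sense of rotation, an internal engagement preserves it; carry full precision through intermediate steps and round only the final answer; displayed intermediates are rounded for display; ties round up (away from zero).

class = single-mesh tooth geometry [involute pair 28T × 62T, m = 2.318]
base radii: r_b1 = 30.144455, r_b2 = 66.748437
tip radii: r_a1 = 34.770000, r_a2 = 74.176000
no profile shift: α' = α, a' = a
action lengths: √(r_a1²−r_b1²) = 17.328148, √(r_a2²−r_b2²) = 32.353132
base pitch p_b = π·m·cos α = 6.764400
CR = (17.328148 + 32.353132 − 104.310000·sin 21.73700°)/6.764400 = 1.633614
contact ratio ≈ 1.6336

1.6336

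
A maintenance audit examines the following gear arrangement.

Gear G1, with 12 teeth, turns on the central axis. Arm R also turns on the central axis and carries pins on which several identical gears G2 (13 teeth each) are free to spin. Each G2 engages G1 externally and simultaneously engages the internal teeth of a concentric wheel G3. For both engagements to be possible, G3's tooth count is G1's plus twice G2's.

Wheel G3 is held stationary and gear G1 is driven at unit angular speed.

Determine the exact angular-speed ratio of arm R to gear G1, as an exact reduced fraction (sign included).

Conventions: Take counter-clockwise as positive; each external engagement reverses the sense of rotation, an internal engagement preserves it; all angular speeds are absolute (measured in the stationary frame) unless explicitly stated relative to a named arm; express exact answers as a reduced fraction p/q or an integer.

class = planetary set [G3 = 12+2·13 = 38; Willis about the carrier]
ring teeth: 12 + 2·13 = 38
12(ω_sun−ω_arm) = −38(ω_ring−ω_arm),  ω_ring = 0, ω_sun = 1
12(1−ω_arm) = −38(0−ω_arm)  ⇒  50·ω_arm = 12  ⇒  ω_arm = 6/25
ω_out/ω_in = 6/25

6/25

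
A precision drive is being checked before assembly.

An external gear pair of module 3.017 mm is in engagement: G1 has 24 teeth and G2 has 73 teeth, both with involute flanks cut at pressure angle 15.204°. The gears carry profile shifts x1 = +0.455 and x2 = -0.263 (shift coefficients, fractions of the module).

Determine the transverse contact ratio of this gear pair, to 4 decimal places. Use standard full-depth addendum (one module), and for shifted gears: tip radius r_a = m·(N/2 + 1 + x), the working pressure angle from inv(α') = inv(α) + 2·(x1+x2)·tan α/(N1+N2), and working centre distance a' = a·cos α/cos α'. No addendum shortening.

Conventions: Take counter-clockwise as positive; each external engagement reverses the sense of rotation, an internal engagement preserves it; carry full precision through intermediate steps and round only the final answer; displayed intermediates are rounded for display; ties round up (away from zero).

topology: single-mesh involute geometry — m = 3.017, 24T/73T pair
base radii: r_b1 = 34.936794, r_b2 = 106.266083
tip radii: r_a1 = 40.593735, r_a2 = 112.344029
inv(α') = inv(15.204°) + 2·(+0.455-0.263)·tan α/(24+73) = 0.00748496  ⇒  α' = 15.99460°
a' = a·cos α / cos α' = 146.3245·cos 15.204°/cos 15.99460° = 146.889307
action lengths: √(r_a1²−r_b1²) = 20.670552, √(r_a2²−r_b2²) = 36.451344
base pitch p_b = π·m·cos α = 9.146431
CR = (20.670552 + 36.451344 − 146.889307·sin 15.99460°)/9.146431 = 1.820056
contact ratio ≈ 1.8201

1.8201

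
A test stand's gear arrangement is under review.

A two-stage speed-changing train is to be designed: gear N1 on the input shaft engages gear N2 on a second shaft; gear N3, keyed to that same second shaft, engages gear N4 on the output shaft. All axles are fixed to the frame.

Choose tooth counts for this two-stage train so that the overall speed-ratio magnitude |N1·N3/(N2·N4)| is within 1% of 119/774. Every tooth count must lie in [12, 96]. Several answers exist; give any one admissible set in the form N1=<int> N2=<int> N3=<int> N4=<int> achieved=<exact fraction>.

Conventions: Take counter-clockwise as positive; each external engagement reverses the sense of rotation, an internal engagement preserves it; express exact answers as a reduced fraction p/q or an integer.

class = fixed-axis compound train [2-stage, 119/774 wanted]
target = 119/774 in lowest terms: an exact hit needs N1·N3 = k·119 and N2·N4 = k·774 for one integer k, every count in [12, 96]; additionally prefer no 1:1 stage (N1 ≠ N2, N3 ≠ N4)
k = 1: no 1:1-free in-range split of k·119 and k·774 into factor pairs; take k = 2
k = 2: N1·N3 = 238 = 14·17, N2·N4 = 1548 = 18·86
achieved = 14·17/(18·86) = 119/774; |achieved − target| = 0 ≤ 119/77400 ✓

N1=14 N2=18 N3=17 N4=86 achieved=119/774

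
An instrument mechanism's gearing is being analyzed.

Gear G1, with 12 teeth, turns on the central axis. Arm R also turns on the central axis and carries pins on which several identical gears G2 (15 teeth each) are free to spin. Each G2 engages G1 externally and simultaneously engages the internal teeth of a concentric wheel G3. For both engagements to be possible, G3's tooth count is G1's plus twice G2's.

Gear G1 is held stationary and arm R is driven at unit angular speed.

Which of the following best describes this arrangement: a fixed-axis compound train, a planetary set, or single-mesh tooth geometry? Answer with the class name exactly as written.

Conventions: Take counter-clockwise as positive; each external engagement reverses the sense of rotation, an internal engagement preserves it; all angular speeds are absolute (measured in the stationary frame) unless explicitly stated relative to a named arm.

topology: planetary set — G1 12T / G2 15T / G3 42T, arm = carrier (Willis)
classification: planetary set

planetary set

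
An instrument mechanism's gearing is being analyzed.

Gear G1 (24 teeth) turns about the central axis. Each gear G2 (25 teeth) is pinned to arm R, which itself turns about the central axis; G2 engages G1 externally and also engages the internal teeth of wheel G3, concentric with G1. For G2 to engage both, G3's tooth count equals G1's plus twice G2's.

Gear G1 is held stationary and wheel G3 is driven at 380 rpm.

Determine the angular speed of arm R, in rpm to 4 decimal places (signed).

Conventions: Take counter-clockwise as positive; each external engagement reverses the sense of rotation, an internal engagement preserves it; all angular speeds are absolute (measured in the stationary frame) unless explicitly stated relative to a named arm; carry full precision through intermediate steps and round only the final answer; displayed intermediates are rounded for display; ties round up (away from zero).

topology: planetary set — G1 24T / G2 25T / G3 74T, arm = carrier (Willis)
normalise by the input: solve with ω_ring = 1, then scale by 380 rpm
ring teeth: 24 + 2·25 = 74
24(ω_sun−ω_arm) = −74(ω_ring−ω_arm),  ω_sun = 0, ω_ring = 1
24(0−ω_arm) = −74(1−ω_arm)  ⇒  98·ω_arm = 74  ⇒  ω_arm = 37/49
scale: ω_arm = 37/49 × 380 rpm = +286.9388 rpm

+286.9388 rpm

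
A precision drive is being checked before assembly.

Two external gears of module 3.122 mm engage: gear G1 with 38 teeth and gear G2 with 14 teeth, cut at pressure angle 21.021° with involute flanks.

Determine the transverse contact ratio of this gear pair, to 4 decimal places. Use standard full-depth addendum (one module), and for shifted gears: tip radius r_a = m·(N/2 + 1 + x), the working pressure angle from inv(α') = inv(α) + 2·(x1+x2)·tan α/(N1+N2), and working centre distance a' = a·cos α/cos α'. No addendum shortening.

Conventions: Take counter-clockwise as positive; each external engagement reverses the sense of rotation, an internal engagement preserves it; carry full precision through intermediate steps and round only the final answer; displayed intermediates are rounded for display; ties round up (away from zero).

class = single-mesh tooth geometry [involute pair 38T × 14T, m = 3.122]
base radii: r_b1 = 55.370329, r_b2 = 20.399595
tip radii: r_a1 = 62.440000, r_a2 = 24.976000
no profile shift: α' = α, a' = a
action lengths: √(r_a1²−r_b1²) = 28.859666, √(r_a2²−r_b2²) = 14.410313
base pitch p_b = π·m·cos α = 9.155317
CR = (28.859666 + 14.410313 − 81.172000·sin 21.02100°)/9.155317 = 1.545852
contact ratio ≈ 1.5459

1.5459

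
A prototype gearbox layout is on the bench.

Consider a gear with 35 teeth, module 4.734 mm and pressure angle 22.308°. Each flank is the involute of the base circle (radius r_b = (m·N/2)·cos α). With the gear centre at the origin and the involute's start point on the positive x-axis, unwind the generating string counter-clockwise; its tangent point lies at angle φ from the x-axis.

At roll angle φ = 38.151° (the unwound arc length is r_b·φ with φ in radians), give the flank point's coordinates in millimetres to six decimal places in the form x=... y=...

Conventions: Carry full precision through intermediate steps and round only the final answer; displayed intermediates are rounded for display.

x=91.798136 y=7.213256

topology: single-mesh involute geometry — m = 4.734, N = 35
pitch radius r_p = m·N/2 = 4.734·35/2 = 82.845000
base radius r_b = r_p·cos α = 82.845000·cos 22.308° = 76.644609
roll angle φ = 38.151° = 0.66586056 rad
x = r_b·(cos φ + φ·sin φ) = 91.798136
y = r_b·(sin φ − φ·cos φ) = 7.213256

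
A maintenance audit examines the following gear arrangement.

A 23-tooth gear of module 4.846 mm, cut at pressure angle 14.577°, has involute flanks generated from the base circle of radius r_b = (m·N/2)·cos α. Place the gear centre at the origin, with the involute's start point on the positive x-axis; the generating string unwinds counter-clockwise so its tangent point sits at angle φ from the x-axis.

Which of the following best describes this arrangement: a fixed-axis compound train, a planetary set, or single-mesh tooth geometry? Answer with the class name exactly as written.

single-mesh involute tooth geometry (23T wheel at module 4.846)
classification: single-mesh tooth geometry

single-mesh tooth geometry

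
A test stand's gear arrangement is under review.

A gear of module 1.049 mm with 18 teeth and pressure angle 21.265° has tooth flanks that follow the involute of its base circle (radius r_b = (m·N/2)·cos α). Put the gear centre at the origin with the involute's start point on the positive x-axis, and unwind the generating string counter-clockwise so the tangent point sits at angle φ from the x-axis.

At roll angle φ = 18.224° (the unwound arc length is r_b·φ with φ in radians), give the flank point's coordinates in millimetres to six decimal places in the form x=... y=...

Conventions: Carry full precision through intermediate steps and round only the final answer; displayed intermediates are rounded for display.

x=9.232044 y=0.093419

recognized (one wheel, involute flank): single-mesh tooth geometry, m = 1.049, N = 18
pitch radius r_p = m·N/2 = 1.049·18/2 = 9.441000
base radius r_b = r_p·cos α = 9.441000·cos 21.265° = 8.798190
roll angle φ = 18.224° = 0.31806880 rad
x = r_b·(cos φ + φ·sin φ) = 9.232044
y = r_b·(sin φ − φ·cos φ) = 0.093419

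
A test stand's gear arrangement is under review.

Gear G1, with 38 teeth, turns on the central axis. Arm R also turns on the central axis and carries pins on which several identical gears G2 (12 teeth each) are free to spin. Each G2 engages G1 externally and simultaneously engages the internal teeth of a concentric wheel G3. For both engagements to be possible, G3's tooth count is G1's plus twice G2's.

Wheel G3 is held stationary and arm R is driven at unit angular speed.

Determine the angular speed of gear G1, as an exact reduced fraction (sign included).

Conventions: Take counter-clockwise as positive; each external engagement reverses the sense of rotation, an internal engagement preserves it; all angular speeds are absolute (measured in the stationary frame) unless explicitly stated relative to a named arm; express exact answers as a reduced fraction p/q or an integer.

class = planetary set [G3 = 38+2·12 = 62; Willis about the carrier]
ring teeth: 38 + 2·12 = 62
38(ω_sun−ω_arm) = −62(ω_ring−ω_arm),  ω_ring = 0, ω_arm = 1
ω_sun = 1 − (62/38)(0−1) = 50/19
exact speed ratio = 50/19

50/19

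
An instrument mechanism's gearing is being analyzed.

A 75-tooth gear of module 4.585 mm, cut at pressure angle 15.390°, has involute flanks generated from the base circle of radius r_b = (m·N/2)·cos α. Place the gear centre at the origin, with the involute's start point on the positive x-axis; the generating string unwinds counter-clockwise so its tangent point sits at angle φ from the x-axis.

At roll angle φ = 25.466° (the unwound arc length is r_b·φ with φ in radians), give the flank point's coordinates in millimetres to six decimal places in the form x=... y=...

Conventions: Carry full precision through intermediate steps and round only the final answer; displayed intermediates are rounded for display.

single-mesh involute tooth geometry (75T wheel at module 4.585)
pitch radius r_p = m·N/2 = 4.585·75/2 = 171.937500
base radius r_b = r_p·cos α = 171.937500·cos 15.390° = 165.772120
roll angle φ = 25.466° = 0.44446555 rad
x = r_b·(cos φ + φ·sin φ) = 181.346387
y = r_b·(sin φ − φ·cos φ) = 4.756645

x=181.346387 y=4.756645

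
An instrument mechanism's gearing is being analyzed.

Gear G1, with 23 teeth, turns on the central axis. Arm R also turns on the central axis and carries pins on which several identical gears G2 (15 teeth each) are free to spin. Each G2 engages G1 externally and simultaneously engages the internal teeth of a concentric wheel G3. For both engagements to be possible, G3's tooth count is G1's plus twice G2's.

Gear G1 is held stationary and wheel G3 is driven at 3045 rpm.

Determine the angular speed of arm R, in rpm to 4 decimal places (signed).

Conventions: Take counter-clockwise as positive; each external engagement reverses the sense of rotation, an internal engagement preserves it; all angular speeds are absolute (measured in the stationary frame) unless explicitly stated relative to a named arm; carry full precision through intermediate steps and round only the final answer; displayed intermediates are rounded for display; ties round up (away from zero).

topology: planetary set — G1 23T / G2 15T / G3 53T, arm = carrier (Willis)
normalise by the input: solve with ω_ring = 1, then scale by 3045 rpm
ring teeth: 23 + 2·15 = 53
23(ω_sun−ω_arm) = −53(ω_ring−ω_arm),  ω_sun = 0, ω_ring = 1
23(0−ω_arm) = −53(1−ω_arm)  ⇒  76·ω_arm = 53  ⇒  ω_arm = 53/76
scale: ω_arm = 53/76 × 3045 rpm = +2123.4868 rpm

+2123.4868 rpm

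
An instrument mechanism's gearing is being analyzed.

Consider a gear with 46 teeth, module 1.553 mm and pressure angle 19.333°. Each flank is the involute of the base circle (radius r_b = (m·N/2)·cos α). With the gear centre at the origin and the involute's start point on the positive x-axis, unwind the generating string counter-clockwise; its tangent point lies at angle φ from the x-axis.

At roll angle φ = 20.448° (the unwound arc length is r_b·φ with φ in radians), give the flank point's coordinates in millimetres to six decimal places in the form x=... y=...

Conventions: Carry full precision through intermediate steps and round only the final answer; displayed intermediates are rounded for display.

x=35.783395 y=0.504213

single-mesh involute tooth geometry (46T wheel at module 1.553)
pitch radius r_p = m·N/2 = 1.553·46/2 = 35.719000
base radius r_b = r_p·cos α = 35.719000·cos 19.333° = 33.704821
roll angle φ = 20.448° = 0.35688493 rad
x = r_b·(cos φ + φ·sin φ) = 35.783395
y = r_b·(sin φ − φ·cos φ) = 0.504213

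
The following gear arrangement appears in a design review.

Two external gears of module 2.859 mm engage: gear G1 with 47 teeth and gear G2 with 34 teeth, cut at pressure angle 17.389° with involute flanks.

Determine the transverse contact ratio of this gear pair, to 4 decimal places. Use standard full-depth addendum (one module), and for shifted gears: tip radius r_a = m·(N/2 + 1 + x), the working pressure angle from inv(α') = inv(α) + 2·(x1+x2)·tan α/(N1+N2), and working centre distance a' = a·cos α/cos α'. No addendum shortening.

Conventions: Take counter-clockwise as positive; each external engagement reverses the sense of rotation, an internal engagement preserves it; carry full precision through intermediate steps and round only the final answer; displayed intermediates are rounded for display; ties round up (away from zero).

1.8545

class = single-mesh tooth geometry [involute pair 47T × 34T, m = 2.859]
base radii: r_b1 = 64.115924, r_b2 = 46.381732
tip radii: r_a1 = 70.045500, r_a2 = 51.462000
no profile shift: α' = α, a' = a
action lengths: √(r_a1²−r_b1²) = 28.204971, √(r_a2²−r_b2²) = 22.295120
base pitch p_b = π·m·cos α = 8.571324
CR = (28.204971 + 22.295120 − 115.789500·sin 17.38900°)/8.571324 = 1.854500
contact ratio ≈ 1.8545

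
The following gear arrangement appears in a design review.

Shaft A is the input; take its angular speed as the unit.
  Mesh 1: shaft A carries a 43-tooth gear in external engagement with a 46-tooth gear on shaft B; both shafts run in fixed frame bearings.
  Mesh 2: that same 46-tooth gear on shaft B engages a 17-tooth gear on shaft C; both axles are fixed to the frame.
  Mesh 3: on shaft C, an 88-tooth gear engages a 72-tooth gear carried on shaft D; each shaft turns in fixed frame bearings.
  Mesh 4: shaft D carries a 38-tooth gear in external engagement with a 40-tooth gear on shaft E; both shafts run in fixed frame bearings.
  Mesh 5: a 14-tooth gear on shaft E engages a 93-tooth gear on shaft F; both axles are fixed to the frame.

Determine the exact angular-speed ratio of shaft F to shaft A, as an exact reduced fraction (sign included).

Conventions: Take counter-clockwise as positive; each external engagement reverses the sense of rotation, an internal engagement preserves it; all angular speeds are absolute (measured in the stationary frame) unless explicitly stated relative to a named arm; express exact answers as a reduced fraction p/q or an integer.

-62909/142290

class = fixed-axis compound train [5 meshes; 5 ratios multiply, 5 sense flips]
mesh 1 [43T→46T]: running ratio 43/46, sense −
mesh 2 [46T→17T]: running ratio 43/17, sense +
mesh 3 [88T→72T]: running ratio 473/153, sense −
mesh 4 [38T→40T]: running ratio 8987/3060, sense +
mesh 5 [14T→93T]: running ratio 62909/142290, sense −
ω_out/ω_in = -62909/142290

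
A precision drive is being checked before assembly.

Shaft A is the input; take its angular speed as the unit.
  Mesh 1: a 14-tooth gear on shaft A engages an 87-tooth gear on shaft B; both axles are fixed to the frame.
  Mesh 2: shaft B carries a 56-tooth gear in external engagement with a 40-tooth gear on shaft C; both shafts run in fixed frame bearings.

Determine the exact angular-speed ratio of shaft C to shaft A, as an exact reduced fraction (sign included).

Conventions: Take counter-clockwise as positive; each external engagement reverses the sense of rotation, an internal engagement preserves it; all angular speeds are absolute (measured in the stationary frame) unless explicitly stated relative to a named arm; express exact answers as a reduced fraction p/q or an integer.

class = fixed-axis compound train [2 meshes; 2 ratios multiply, 2 sense flips]
mesh 1 [14T→87T]: running ratio 14/87, sense −
mesh 2 [56T→40T]: running ratio 98/435, sense +
ω_out/ω_in = 98/435

98/435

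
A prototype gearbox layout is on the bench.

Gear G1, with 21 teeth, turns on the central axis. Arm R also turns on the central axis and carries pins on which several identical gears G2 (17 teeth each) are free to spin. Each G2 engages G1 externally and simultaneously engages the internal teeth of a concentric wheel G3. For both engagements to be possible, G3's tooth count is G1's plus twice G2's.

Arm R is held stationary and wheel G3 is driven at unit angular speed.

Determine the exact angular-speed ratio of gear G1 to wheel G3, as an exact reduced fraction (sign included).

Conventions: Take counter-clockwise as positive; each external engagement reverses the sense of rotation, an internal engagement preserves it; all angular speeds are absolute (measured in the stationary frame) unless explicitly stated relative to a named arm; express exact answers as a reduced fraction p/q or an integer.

-55/21

planetary set (21T centre, 17T on arm, 55T internal) — Willis relation
ring teeth: 21 + 2·17 = 55
21(ω_sun−ω_arm) = −55(ω_ring−ω_arm),  ω_arm = 0, ω_ring = 1
ω_sun = 0 − (55/21)(1−0) = -55/21
ω_out/ω_in = -55/21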